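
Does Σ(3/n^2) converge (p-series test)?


p-series test: Σ c/n^p converges if p > 1, diverges if p ≤ 1 (constant c > 0 doesn't affect convergence).
p = 2
2 > 1 → CONVERGES

Converges (p = 2 > 1)


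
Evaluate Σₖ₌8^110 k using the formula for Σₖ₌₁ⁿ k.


Σₖ₌8^110 k = Σₖ₌₁^110 k − Σₖ₌₁^7 k
= 110·111/2 − 7·8/2
= 6105 − 28 = 6077

Σk = 6077


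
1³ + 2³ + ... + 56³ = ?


n(n+1)/2 = 56×57/2 = 1596
Σk³ = 1596² = 2547216

Σk³ = 2547216


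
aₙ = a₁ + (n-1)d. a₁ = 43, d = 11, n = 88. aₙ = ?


aₙ = a₁ + (n-1)d
= 43 + (88-1)×11
= 43 + 957
= 1000

a_88 = 1000


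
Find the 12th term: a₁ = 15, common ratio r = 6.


aₙ = a₁·r^(n-1)
= 15×6^11
= 15×362797056
= 5441955840

a_12 = 5441955840


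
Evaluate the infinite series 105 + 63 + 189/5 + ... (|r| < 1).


S∞ = a₁/(1-r) = 105/(1 - 3/5)
= 105/(2/5)
= 525/2

S∞ = 525/2


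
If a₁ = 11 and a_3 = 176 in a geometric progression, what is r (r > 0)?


r^(n-1) = aₙ/a₁
r^2 = 176/11 = 16
r = 16^(1/2)
= ±4; taking r > 0 gives r = 4

r = 4


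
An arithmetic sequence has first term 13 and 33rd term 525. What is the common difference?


d = (aₙ - a₁)/(n-1)
= (525 - 13)/(33-1)
= 512/32 = 16

d = 16


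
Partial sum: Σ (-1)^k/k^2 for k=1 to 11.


S = -1 + 1/4 - 1/9 + 1/16 - 1/25 + 1/36 - 1/49 + 1/64 ± ...
= -0.8262
(Full series converges to -π²/12 ≈ -0.8225)

S_11 = -0.8262


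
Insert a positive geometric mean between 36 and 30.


GM = √(36×30) = √1080 = 32.8634

GM = 32.8634


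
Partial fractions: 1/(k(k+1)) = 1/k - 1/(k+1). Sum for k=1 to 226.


1/(k(k+1)) = 1/k - 1/(k+1) (partial fractions)
Telescoping: Σ = 1 - 1/227 = 226/227

Sum = 226/227


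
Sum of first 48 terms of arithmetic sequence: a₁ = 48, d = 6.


aₙ = 48 + (48-1)×6 = 330
Sₙ = n(a₁+aₙ)/2 = 48×(48+330)/2
= 48×378/2 = 9072

S_48 = 9072


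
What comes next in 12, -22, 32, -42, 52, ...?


Pattern: alternating sign, magnitude arithmetic (d=10)
Terms: 12, -22, 32, -42, 52
Next term = -62

Next term = -62


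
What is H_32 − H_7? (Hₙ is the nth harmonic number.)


Σₖ₌8^32 1/k = 1/8 + 1/9 + 1/10 + ... + 1/32
= 211643342048519/144403552893600
≈ 1.4656

Sum = 211643342048519/144403552893600 ≈ 1.4656


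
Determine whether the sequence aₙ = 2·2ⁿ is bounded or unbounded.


aₙ = 2·2ⁿ → as n→∞, aₙ→∞ (since base 2 > 1)
No finite upper bound exists
The sequence is UNBOUNDED

Unbounded (aₙ → ∞ as n → ∞)


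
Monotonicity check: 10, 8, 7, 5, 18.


Differences: -2, -1, -2, 13
Difference at position 4 is +13 (> 0) but position 1 is -2 (< 0) — sequence both rises and falls
→ NOT monotonic

Not monotonic


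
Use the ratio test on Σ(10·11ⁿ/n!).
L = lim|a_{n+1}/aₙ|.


aₙ = 10·11^n/n!
a_{n+1}/aₙ = 11^(n+1)/(n+1)! × n!/11^n  (constant 10 cancels)
= 11/(n+1)
L = lim(n→∞) 11/(n+1) = 0
L < 1 → series CONVERGES

Converges (ratio test: L = 0 < 1)


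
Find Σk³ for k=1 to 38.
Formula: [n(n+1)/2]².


n(n+1)/2 = 38×39/2 = 741
Σk³ = 741² = 549081

Σk³ = 549081


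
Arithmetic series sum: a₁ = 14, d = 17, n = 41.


aₙ = 14 + (41-1)×17 = 694
Sₙ = n(a₁+aₙ)/2 = 41×(14+694)/2
= 41×708/2 = 14514

S_41 = 14514


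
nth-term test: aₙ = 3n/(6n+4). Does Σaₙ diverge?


lim(n→∞) 3n/(6n+4) = 3/6 = 1/2  (divide numerator and denominator by n)
lim aₙ = 1/2 ≠ 0 → series DIVERGES

Diverges (lim aₙ = 1/2 ≠ 0)


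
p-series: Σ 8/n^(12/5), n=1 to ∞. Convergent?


p-series test: Σ c/n^p converges if p > 1, diverges if p ≤ 1 (constant c > 0 doesn't affect convergence).
p = 12/5
12/5 > 1 → CONVERGES

Converges (p = 12/5 > 1)


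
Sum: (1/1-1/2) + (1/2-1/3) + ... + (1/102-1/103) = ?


Telescoping: adjacent terms cancel.
= 1/1 - 1/103
= 1 - 1/103 = 102/103

Sum = 102/103


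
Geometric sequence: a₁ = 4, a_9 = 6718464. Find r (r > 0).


r^(n-1) = aₙ/a₁
r^8 = 6718464/4 = 1679616
r = 1679616^(1/8)
= ±6; taking r > 0 gives r = 6

r = 6


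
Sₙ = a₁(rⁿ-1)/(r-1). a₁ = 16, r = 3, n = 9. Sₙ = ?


Sₙ = 16×(3^9 - 1)/(3 - 1)
= 16×(19683 - 1)/2
= 16×19682/2
= 157456

S_9 = 157456


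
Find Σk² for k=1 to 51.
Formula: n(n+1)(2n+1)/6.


n = 51
n(n+1)(2n+1)/6 = 51×52×103/6
= 273156/6 = 45526

Σk² = 45526


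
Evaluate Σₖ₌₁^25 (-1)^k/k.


S = -1 + 1/2 - 1/3 + 1/4 - 1/5 + 1/6 - 1/7 + 1/8 ± ...
= -0.7127
(Full series converges to -ln(2) ≈ -0.6931)

S_25 = -0.7127


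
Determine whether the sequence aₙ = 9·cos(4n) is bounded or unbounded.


For all n, -1 ≤ cos(4n) ≤ 1, so -9 ≤ 9·cos(4n) ≤ 9
Lower bound: -9, Upper bound: 9
The sequence IS bounded

Bounded (-9 ≤ aₙ ≤ 9)


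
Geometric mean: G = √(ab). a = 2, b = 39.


GM = √(2×39) = √78 = 8.8318

GM = 8.8318


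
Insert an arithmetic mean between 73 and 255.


AM = (73 + 255)/2 = 328/2 = 164

AM = 164


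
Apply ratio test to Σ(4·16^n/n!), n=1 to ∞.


aₙ = 4·16^n/n!
a_{n+1}/aₙ = 16^(n+1)/(n+1)! × n!/16^n  (constant 4 cancels)
= 16/(n+1)
L = lim(n→∞) 16/(n+1) = 0
L < 1 → series CONVERGES

Converges (ratio test: L = 0 < 1)


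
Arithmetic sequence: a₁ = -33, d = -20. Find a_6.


aₙ = a₁ + (n-1)d
= -33 + (6-1)×-20
= -33 - 100
= -133

a_6 = -133


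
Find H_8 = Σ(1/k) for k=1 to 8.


H_8 = 1/1 + 1/2 + 1/3 + 1/4 + 1/5 + 1/6 + 1/7 + 1/8
= 761/280
≈ 2.7179

H_8 = 761/280 ≈ 2.7179


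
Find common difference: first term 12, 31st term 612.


d = (aₙ - a₁)/(n-1)
= (612 - 12)/(31-1)
= 600/30 = 20

d = 20


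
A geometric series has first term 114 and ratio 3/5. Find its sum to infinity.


S∞ = a₁/(1-r) = 114/(1 - 3/5)
= 114/(2/5)
= 285

S∞ = 285


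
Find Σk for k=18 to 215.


Σₖ₌18^215 k = Σₖ₌₁^215 k − Σₖ₌₁^17 k
= 215·216/2 − 17·18/2
= 23220 − 153 = 23067

Σk = 23067


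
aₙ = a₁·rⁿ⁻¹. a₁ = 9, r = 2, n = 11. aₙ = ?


aₙ = a₁·r^(n-1)
= 9×2^10
= 9×1024
= 9216

a_11 = 9216


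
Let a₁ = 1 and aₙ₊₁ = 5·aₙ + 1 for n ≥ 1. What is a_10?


Computing step by step:
a_1 = 1
a_2 = 6
a_3 = 31
a_4 = 156
a_5 = 781
a_6 = 3906
a_7 = 19531
a_8 = 97656
a_9 = 488281
a_10 = 2441406


a_10 = 2441406


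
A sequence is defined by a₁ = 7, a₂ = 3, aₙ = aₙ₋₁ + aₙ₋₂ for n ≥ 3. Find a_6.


Computing iteratively: 7, 3, 10, 13, 23, 36
a_6 = 36

a_6 = 36


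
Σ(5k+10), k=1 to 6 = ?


Σ(5k+10) = 5·Σk + 10·n
= 5·21 + 10·6
= 105 + 60 = 165

Σ = 165


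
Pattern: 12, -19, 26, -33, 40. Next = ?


Pattern: alternating sign, magnitude arithmetic (d=7)
Terms: 12, -19, 26, -33, 40
Next term = -47

Next term = -47


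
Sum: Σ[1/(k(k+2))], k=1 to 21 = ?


1/(k(k+2)) = (1/2)·(1/k - 1/(k+2)) (partial fractions)
Telescoping: Σ = (1/2)·(1 + 1/2 - 1/22 - 1/23) = 357/506

Sum = 357/506


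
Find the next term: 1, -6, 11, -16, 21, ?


Pattern: alternating sign, magnitude arithmetic (d=5)
Terms: 1, -6, 11, -16, 21
Next term = -26

Next term = -26


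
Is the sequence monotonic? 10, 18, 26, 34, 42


Differences: 8, 8, 8, 8
All differences > 0 → strictly INCREASING

Monotonically increasing


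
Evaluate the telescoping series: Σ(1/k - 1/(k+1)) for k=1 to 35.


Telescoping: adjacent terms cancel.
= 1/1 - 1/36
= 1 - 1/36 = 35/36

Sum = 35/36


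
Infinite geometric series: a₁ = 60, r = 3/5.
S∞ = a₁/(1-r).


S∞ = a₁/(1-r) = 60/(1 - 3/5)
= 60/(2/5)
= 150

S∞ = 150


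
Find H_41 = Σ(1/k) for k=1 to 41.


H_41 = 1/1 + 1/2 + 1/3 + ... + 1/41
= 85691034670497533/19914562703599200
≈ 4.3029

H_41 = 85691034670497533/19914562703599200 ≈ 4.3029


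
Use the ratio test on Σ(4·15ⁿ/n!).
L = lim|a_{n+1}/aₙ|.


aₙ = 4·15^n/n!
a_{n+1}/aₙ = 15^(n+1)/(n+1)! × n!/15^n  (constant 4 cancels)
= 15/(n+1)
L = lim(n→∞) 15/(n+1) = 0
L < 1 → series CONVERGES

Converges (ratio test: L = 0 < 1)


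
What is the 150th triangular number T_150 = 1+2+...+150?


n(n+1)/2 = 150×151/2 = 22650/2 = 11325

Σk = 11325


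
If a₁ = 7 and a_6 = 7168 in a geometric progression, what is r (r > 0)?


r^(n-1) = aₙ/a₁
r^5 = 7168/7 = 1024
r = 1024^(1/5)
= 4

r = 4


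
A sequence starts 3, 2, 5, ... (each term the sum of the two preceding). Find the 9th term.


Computing iteratively: 3, 2, 5, 7, 12, 19, 31, 50, 81
a_9 = 81

a_9 = 81


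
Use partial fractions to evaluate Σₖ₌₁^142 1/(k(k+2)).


1/(k(k+2)) = (1/2)·(1/k - 1/(k+2)) (partial fractions)
Telescoping: Σ = (1/2)·(1 + 1/2 - 1/143 - 1/144) = 30601/41184

Sum = 30601/41184


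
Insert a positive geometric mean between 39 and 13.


GM = √(39×13) = √507 = 22.5167

GM = 22.5167


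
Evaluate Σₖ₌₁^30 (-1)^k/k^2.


S = -1 + 1/4 - 1/9 + 1/16 - 1/25 + 1/36 - 1/49 + 1/64 ± ...
= -0.8219
(Full series converges to -π²/12 ≈ -0.8225)

S_30 = -0.8219


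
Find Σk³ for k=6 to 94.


Σₖ₌6^94 k³ = [94·95/2]² − [5·6/2]²
= 19936225 − 225 = 19936000

Σk³ = 19936000


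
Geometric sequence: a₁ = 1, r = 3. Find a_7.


aₙ = a₁·r^(n-1)
= 1×3^6
= 1×729
= 729

a_7 = 729


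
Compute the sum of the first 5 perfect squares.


n = 5
n(n+1)(2n+1)/6 = 5×6×11/6
= 330/6 = 55

Σk² = 55


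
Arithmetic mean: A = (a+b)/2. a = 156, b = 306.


AM = (156 + 306)/2 = 462/2 = 231

AM = 231


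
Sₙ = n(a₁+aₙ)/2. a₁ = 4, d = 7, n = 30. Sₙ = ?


aₙ = 4 + (30-1)×7 = 207
Sₙ = n(a₁+aₙ)/2 = 30×(4+207)/2
= 30×211/2 = 3165

S_30 = 3165


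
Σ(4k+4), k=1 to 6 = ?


Σ(4k+4) = 4·Σk + 4·n
= 4·21 + 4·6
= 84 + 24 = 108

Σ = 108


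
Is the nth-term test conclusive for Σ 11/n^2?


lim(n→∞) 11/n^2 = 0
lim aₙ = 0 → nth-term test is INCONCLUSIVE
(Need other tests; this is actually a convergent p-series with p=2 > 1)

Inconclusive (lim aₙ = 0; need another test)


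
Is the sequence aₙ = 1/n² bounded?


a₁ = 1, a₂ = 1/4, a₃ = 1/9, ...
0 < aₙ ≤ 1 for all n ≥ 1
The sequence IS bounded

Bounded (0 < aₙ ≤ 1)


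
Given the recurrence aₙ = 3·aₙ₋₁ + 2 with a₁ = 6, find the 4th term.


Computing step by step:
a_1 = 6
a_2 = 20
a_3 = 62
a_4 = 188


a_4 = 188


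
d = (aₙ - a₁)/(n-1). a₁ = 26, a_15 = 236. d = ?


d = (aₙ - a₁)/(n-1)
= (236 - 26)/(15-1)
= 210/14 = 15

d = 15


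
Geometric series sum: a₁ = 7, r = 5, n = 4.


Sₙ = 7×(5^4 - 1)/(5 - 1)
= 7×(625 - 1)/4
= 7×624/4
= 1092

S_4 = 1092


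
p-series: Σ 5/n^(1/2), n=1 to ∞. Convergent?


p-series test: Σ c/n^p converges if p > 1, diverges if p ≤ 1 (constant c > 0 doesn't affect convergence).
p = 1/2
1/2 ≤ 1 → DIVERGES

Diverges (p = 1/2 ≤ 1)


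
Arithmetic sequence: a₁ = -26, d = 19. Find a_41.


aₙ = a₁ + (n-1)d
= -26 + (41-1)×19
= -26 + 760
= 734

a_41 = 734


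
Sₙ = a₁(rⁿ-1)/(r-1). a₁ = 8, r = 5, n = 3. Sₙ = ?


Sₙ = 8×(5^3 - 1)/(5 - 1)
= 8×(125 - 1)/4
= 8×124/4
= 248

S_3 = 248


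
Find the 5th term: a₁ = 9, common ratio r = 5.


aₙ = a₁·r^(n-1)
= 9×5^4
= 9×625
= 5625

a_5 = 5625


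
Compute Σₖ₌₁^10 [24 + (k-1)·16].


aₙ = 24 + (10-1)×16 = 168
Sₙ = n(a₁+aₙ)/2 = 10×(24+168)/2
= 10×192/2 = 960

S_10 = 960


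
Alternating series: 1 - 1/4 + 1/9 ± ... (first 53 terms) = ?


S = 1 - 1/4 + 1/9 - 1/16 + 1/25 - 1/36 + 1/49 - 1/64 ± ...
= 0.8226
(Full series converges to +π²/12 ≈ +0.8225)

S_53 = 0.8226


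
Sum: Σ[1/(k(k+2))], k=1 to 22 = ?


1/(k(k+2)) = (1/2)·(1/k - 1/(k+2)) (partial fractions)
Telescoping: Σ = (1/2)·(1 + 1/2 - 1/23 - 1/24) = 781/1104

Sum = 781/1104


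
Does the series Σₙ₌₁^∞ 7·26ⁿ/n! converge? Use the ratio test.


aₙ = 7·26^n/n!
a_{n+1}/aₙ = 26^(n+1)/(n+1)! × n!/26^n  (constant 7 cancels)
= 26/(n+1)
L = lim(n→∞) 26/(n+1) = 0
L < 1 → series CONVERGES

Converges (ratio test: L = 0 < 1)


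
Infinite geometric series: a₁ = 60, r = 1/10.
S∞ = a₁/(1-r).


S∞ = a₁/(1-r) = 60/(1 - 1/10)
= 60/(9/10)
= 200/3

S∞ = 200/3


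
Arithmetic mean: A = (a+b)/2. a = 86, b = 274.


AM = (86 + 274)/2 = 360/2 = 180

AM = 180


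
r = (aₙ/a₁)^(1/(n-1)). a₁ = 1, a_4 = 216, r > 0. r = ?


r^(n-1) = aₙ/a₁
r^3 = 216/1 = 216
r = 216^(1/3)
= 6

r = 6


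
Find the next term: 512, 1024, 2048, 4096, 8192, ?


Pattern: powers of 2: 2ⁿ
Terms: 512, 1024, 2048, 4096, 8192
Next term = 16384

Next term = 16384


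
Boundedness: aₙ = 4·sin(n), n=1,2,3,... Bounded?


For all n, -1 ≤ sin(n) ≤ 1, so -4 ≤ 4·sin(n) ≤ 4
Lower bound: -4, Upper bound: 4
The sequence IS bounded

Bounded (-4 ≤ aₙ ≤ 4)


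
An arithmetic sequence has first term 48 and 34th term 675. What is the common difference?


d = (aₙ - a₁)/(n-1)
= (675 - 48)/(34-1)
= 627/33 = 19

d = 19


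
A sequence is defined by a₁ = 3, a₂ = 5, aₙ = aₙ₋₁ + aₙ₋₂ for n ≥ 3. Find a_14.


Computing iteratively: 3, 5, 8, 13, 21, 34, 55, 89, 144, 233, 377, 610, ...
a_14 = 1597

a_14 = 1597


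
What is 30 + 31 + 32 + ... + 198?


Σₖ₌30^198 k = Σₖ₌₁^198 k − Σₖ₌₁^29 k
= 198·199/2 − 29·30/2
= 19701 − 435 = 19266

Σk = 19266


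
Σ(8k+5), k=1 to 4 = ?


Σ(8k+5) = 8·Σk + 5·n
= 8·10 + 5·4
= 80 + 20 = 100

Σ = 100


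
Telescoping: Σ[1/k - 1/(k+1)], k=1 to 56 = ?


Telescoping: adjacent terms cancel.
= 1/1 - 1/57
= 1 - 1/57 = 56/57

Sum = 56/57


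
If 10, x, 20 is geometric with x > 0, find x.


GM = √(10×20) = √200 = 14.1421

GM = 14.1421


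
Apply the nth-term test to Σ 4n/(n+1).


lim(n→∞) 4n/(n+1) = 4/1 = 4  (divide numerator and denominator by n)
lim aₙ = 4 ≠ 0 → series DIVERGES

Diverges (lim aₙ = 4 ≠ 0)


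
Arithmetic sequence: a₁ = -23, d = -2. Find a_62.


aₙ = a₁ + (n-1)d
= -23 + (62-1)×-2
= -23 - 122
= -145

a_62 = -145


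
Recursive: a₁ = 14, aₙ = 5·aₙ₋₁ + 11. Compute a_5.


Computing step by step:
a_1 = 14
a_2 = 81
a_3 = 416
a_4 = 2091
a_5 = 10466


a_5 = 10466


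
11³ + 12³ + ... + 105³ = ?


Σₖ₌11^105 k³ = [105·106/2]² − [10·11/2]²
= 30969225 − 3025 = 30966200

Σk³ = 30966200


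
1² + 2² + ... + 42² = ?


n = 42
n(n+1)(2n+1)/6 = 42×43×85/6
= 153510/6 = 25585

Σk² = 25585


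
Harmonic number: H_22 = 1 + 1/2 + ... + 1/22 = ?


H_22 = 1/1 + 1/2 + 1/3 + ... + 1/22
= 19093197/5173168
≈ 3.6908

H_22 = 19093197/5173168 ≈ 3.6908


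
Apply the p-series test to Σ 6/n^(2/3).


p-series test: Σ c/n^p converges if p > 1, diverges if p ≤ 1 (constant c > 0 doesn't affect convergence).
p = 2/3
2/3 ≤ 1 → DIVERGES

Diverges (p = 2/3 ≤ 1)


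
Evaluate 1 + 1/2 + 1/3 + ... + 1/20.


H_20 = 1/1 + 1/2 + 1/3 + ... + 1/20
= 55835135/15519504
≈ 3.5977

H_20 = 55835135/15519504 ≈ 3.5977


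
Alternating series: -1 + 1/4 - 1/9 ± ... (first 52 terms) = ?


S = -1 + 1/4 - 1/9 + 1/16 - 1/25 + 1/36 - 1/49 + 1/64 ± ...
= -0.8223
(Full series converges to -π²/12 ≈ -0.8225)

S_52 = -0.8223


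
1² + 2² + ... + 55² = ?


n = 55
n(n+1)(2n+1)/6 = 55×56×111/6
= 341880/6 = 56980

Σk² = 56980


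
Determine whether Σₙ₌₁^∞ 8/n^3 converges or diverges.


p-series test: Σ c/n^p converges if p > 1, diverges if p ≤ 1 (constant c > 0 doesn't affect convergence).
p = 3
3 > 1 → CONVERGES

Converges (p = 3 > 1)


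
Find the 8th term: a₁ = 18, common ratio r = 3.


aₙ = a₁·r^(n-1)
= 18×3^7
= 18×2187
= 39366

a_8 = 39366


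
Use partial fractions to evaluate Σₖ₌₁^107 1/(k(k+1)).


1/(k(k+1)) = 1/k - 1/(k+1) (partial fractions)
Telescoping: Σ = 1 - 1/108 = 107/108

Sum = 107/108


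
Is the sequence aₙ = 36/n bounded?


a₁ = 36, a₂ = 36/2, a₃ = 36/3, ...
0 < aₙ ≤ 36 for all n ≥ 1
Lower bound: 0, Upper bound: 36
The sequence IS bounded

Bounded (0 < aₙ ≤ 36)


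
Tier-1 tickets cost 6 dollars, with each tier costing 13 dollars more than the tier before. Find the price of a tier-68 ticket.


aₙ = a₁ + (n-1)d
= 6 + (68-1)×13
= 6 + 871
= 877

a_68 = 877


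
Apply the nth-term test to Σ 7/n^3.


lim(n→∞) 7/n^3 = 0
lim aₙ = 0 → nth-term test is INCONCLUSIVE
(Need other tests; this is actually a convergent p-series with p=3 > 1)

Inconclusive (lim aₙ = 0; need another test)


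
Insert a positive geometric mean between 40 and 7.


GM = √(40×7) = √280 = 16.7332

GM = 16.7332


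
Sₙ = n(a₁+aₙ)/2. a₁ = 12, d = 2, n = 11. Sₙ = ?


aₙ = 12 + (11-1)×2 = 32
Sₙ = n(a₁+aₙ)/2 = 11×(12+32)/2
= 11×44/2 = 242

S_11 = 242


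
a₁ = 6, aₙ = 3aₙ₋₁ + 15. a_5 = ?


Computing step by step:
a_1 = 6
a_2 = 33
a_3 = 114
a_4 = 357
a_5 = 1086


a_5 = 1086


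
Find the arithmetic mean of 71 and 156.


AM = (71 + 156)/2 = 227/2 = 113.5

AM = 113.5


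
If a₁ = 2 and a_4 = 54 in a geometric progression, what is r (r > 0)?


r^(n-1) = aₙ/a₁
r^3 = 54/2 = 27
r = 27^(1/3)
= 3

r = 3


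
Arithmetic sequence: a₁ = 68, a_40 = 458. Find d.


d = (aₙ - a₁)/(n-1)
= (458 - 68)/(40-1)
= 390/39 = 10

d = 10


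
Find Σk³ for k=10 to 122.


Σₖ₌10^122 k³ = [122·123/2]² − [9·10/2]²
= 56295009 − 2025 = 56292984

Σk³ = 56292984


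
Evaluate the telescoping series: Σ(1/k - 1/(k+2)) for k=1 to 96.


Telescoping with gap 2: two head and two tail terms survive.
= (1 + 1/2) - (1/97 + 1/98)
= 3/2 - 1/97 - 1/98 = 7032/4753

Sum = 7032/4753


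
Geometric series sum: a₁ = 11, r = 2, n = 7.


Sₙ = 11×(2^7 - 1)/(2 - 1)
= 11×(128 - 1)/1
= 11×127/1
= 1397

S_7 = 1397


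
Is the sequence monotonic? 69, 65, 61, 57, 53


Differences: -4, -4, -4, -4
All differences < 0 → strictly DECREASING

Monotonically decreasing


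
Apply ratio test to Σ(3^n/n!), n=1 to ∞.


aₙ = 3^n/n!
a_{n+1}/aₙ = 3^(n+1)/(n+1)! × n!/3^n
= 3/(n+1)
L = lim(n→∞) 3/(n+1) = 0
L < 1 → series CONVERGES

Converges (ratio test: L = 0 < 1)


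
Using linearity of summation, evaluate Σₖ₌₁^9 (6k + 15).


Σ(6k+15) = 6·Σk + 15·n
= 6·45 + 15·9
= 270 + 135 = 405

Σ = 405


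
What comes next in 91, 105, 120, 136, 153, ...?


Pattern: triangular numbers: n(n+1)/2
Terms: 91, 105, 120, 136, 153
Next term = 171

Next term = 171


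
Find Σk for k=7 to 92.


Σₖ₌7^92 k = Σₖ₌₁^92 k − Σₖ₌₁^6 k
= 92·93/2 − 6·7/2
= 4278 − 21 = 4257

Σk = 4257


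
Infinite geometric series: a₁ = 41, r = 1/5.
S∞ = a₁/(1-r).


S∞ = a₁/(1-r) = 41/(1 - 1/5)
= 41/(4/5)
= 205/4

S∞ = 205/4


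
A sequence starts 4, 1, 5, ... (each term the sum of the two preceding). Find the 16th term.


Computing iteratively: 4, 1, 5, 6, 11, 17, 28, 45, 73, 118, 191, 309, ...
a_16 = 2118

a_16 = 2118


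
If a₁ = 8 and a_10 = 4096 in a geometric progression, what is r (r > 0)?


r^(n-1) = aₙ/a₁
r^9 = 4096/8 = 512
r = 512^(1/9)
= 2

r = 2


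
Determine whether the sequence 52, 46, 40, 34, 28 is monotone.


Differences: -6, -6, -6, -6
All differences < 0 → strictly DECREASING

Monotonically decreasing


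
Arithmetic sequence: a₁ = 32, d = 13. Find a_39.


aₙ = a₁ + (n-1)d
= 32 + (39-1)×13
= 32 + 494
= 526

a_39 = 526


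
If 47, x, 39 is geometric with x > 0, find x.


GM = √(47×39) = √1833 = 42.8135

GM = 42.8135


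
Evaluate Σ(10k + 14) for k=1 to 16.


Σ(10k+14) = 10·Σk + 14·n
= 10·136 + 14·16
= 1360 + 224 = 1584

Σ = 1584


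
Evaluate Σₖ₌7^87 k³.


Σₖ₌7^87 k³ = [87·88/2]² − [6·7/2]²
= 14653584 − 441 = 14653143

Σk³ = 14653143


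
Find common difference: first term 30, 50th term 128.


d = (aₙ - a₁)/(n-1)
= (128 - 30)/(50-1)
= 98/49 = 2

d = 2


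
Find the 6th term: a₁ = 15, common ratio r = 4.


aₙ = a₁·r^(n-1)
= 15×4^5
= 15×1024
= 15360

a_6 = 15360


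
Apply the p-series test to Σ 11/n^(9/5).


p-series test: Σ c/n^p converges if p > 1, diverges if p ≤ 1 (constant c > 0 doesn't affect convergence).
p = 9/5
9/5 > 1 → CONVERGES

Converges (p = 9/5 > 1)


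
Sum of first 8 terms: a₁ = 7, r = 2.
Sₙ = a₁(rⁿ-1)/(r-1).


Sₙ = 7×(2^8 - 1)/(2 - 1)
= 7×(256 - 1)/1
= 7×255/1
= 1785

S_8 = 1785


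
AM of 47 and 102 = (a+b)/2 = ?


AM = (47 + 102)/2 = 149/2 = 74.5

AM = 74.5


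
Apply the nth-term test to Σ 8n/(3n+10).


lim(n→∞) 8n/(3n+10) = 8/3 = 8/3  (divide numerator and denominator by n)
lim aₙ = 8/3 ≠ 0 → series DIVERGES

Diverges (lim aₙ = 8/3 ≠ 0)


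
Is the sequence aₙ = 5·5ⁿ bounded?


aₙ = 5·5ⁿ → as n→∞, aₙ→∞ (since base 5 > 1)
No finite upper bound exists
The sequence is UNBOUNDED

Unbounded (aₙ → ∞ as n → ∞)


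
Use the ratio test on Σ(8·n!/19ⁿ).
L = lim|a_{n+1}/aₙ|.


aₙ = 8·n!/19^n
a_{n+1}/aₙ = (n+1)!/19^(n+1) × 19^n/n!  (constant 8 cancels)
= (n+1)/19
L = lim(n→∞) (n+1)/19 = ∞
L > 1 → series DIVERGES

Diverges (ratio test: L = ∞ > 1)


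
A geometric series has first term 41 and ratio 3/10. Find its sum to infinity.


S∞ = a₁/(1-r) = 41/(1 - 3/10)
= 41/(7/10)
= 410/7

S∞ = 410/7


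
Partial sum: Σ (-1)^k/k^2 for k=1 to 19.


S = -1 + 1/4 - 1/9 + 1/16 - 1/25 + 1/36 - 1/49 + 1/64 ± ...
= -0.8238
(Full series converges to -π²/12 ≈ -0.8225)

S_19 = -0.8238


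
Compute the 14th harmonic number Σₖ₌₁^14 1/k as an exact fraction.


H_14 = 1/1 + 1/2 + 1/3 + ... + 1/14
= 1171733/360360
≈ 3.2516

H_14 = 1171733/360360 ≈ 3.2516


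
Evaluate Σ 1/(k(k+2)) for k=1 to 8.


1/(k(k+2)) = (1/2)·(1/k - 1/(k+2)) (partial fractions)
Telescoping: Σ = (1/2)·(1 + 1/2 - 1/9 - 1/10) = 29/45

Sum = 29/45


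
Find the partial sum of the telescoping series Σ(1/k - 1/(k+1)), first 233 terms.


Telescoping: adjacent terms cancel.
= 1/1 - 1/234
= 1 - 1/234 = 233/234

Sum = 233/234


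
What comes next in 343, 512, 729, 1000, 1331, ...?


Pattern: perfect cubes: n³
Terms: 343, 512, 729, 1000, 1331
Next term = 1728

Next term = 1728


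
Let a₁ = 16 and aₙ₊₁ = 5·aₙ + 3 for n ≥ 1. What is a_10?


Computing step by step:
a_1 = 16
a_2 = 83
a_3 = 418
a_4 = 2093
a_5 = 10468
a_6 = 52343
a_7 = 261718
a_8 = 1308593
a_9 = 6542968
a_10 = 32714843


a_10 = 32714843


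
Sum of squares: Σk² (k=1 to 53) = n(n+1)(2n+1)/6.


n = 53
n(n+1)(2n+1)/6 = 53×54×107/6
= 306234/6 = 51039

Σk² = 51039


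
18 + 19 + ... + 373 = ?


Σₖ₌18^373 k = Σₖ₌₁^373 k − Σₖ₌₁^17 k
= 373·374/2 − 17·18/2
= 69751 − 153 = 69598

Σk = 69598


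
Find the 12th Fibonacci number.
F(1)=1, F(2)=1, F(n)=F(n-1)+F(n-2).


Fibonacci sequence: 1, 1, 2, 3, 5, 8, 13, 21, 34, 55, 89, ...
F(12) = 144

F(12) = 144


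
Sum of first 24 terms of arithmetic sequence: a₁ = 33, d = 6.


aₙ = 33 + (24-1)×6 = 171
Sₙ = n(a₁+aₙ)/2 = 24×(33+171)/2
= 24×204/2 = 2448

S_24 = 2448


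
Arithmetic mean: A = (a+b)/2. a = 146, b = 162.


AM = (146 + 162)/2 = 308/2 = 154

AM = 154


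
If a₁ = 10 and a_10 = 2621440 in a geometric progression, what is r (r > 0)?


r^(n-1) = aₙ/a₁
r^9 = 2621440/10 = 262144
r = 262144^(1/9)
= 4

r = 4


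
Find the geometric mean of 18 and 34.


GM = √(18×34) = √612 = 24.7386

GM = 24.7386


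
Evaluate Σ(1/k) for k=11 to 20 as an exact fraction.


Σₖ₌11^20 1/k = 1/11 + 1/12 + 1/13 + 1/14 + 1/15 + 1/16 + 1/17 + 1/18 + 1/19 + 1/20
= 155685007/232792560
≈ 0.6688

Sum = 155685007/232792560 ≈ 0.6688


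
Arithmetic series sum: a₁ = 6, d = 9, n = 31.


aₙ = 6 + (31-1)×9 = 276
Sₙ = n(a₁+aₙ)/2 = 31×(6+276)/2
= 31×282/2 = 4371

S_31 = 4371


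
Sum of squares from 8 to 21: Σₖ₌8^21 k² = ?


Σₖ₌8^21 k² = Σₖ₌₁^21 k² − Σₖ₌₁^7 k²
= 21·22·43/6 − 7·8·15/6
= 3311 − 140 = 3171

Σk² = 3171


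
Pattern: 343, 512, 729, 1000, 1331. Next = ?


Pattern: perfect cubes: n³
Terms: 343, 512, 729, 1000, 1331
Next term = 1728

Next term = 1728


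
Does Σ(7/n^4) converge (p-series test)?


p-series test: Σ c/n^p converges if p > 1, diverges if p ≤ 1 (constant c > 0 doesn't affect convergence).
p = 4
4 > 1 → CONVERGES

Converges (p = 4 > 1)


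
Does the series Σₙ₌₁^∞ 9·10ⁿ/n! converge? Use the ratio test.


aₙ = 9·10^n/n!
a_{n+1}/aₙ = 10^(n+1)/(n+1)! × n!/10^n  (constant 9 cancels)
= 10/(n+1)
L = lim(n→∞) 10/(n+1) = 0
L < 1 → series CONVERGES

Converges (ratio test: L = 0 < 1)


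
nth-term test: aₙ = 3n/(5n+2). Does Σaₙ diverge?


lim(n→∞) 3n/(5n+2) = 3/5 = 3/5  (divide numerator and denominator by n)
lim aₙ = 3/5 ≠ 0 → series DIVERGES

Diverges (lim aₙ = 3/5 ≠ 0)


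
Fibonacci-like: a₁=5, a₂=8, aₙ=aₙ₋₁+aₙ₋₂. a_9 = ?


Computing iteratively: 5, 8, 13, 21, 34, 55, 89, 144, 233
a_9 = 233

a_9 = 233


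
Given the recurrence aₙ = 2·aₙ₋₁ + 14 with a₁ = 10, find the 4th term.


Computing step by step:
a_1 = 10
a_2 = 34
a_3 = 82
a_4 = 178


a_4 = 178


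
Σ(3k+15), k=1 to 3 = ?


Σ(3k+15) = 3·Σk + 15·n
= 3·6 + 15·3
= 18 + 45 = 63

Σ = 63


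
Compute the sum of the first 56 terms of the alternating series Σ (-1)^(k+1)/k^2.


S = 1 - 1/4 + 1/9 - 1/16 + 1/25 - 1/36 + 1/49 - 1/64 ± ...
= 0.8223
(Full series converges to +π²/12 ≈ +0.8225)

S_56 = 0.8223


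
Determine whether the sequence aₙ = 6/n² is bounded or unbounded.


a₁ = 6, a₂ = 6/4, a₃ = 6/9, ...
0 < aₙ ≤ 6 for all n ≥ 1
The sequence IS bounded

Bounded (0 < aₙ ≤ 6)


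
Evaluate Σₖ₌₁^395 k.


n(n+1)/2 = 395×396/2 = 156420/2 = 78210

Σk = 78210


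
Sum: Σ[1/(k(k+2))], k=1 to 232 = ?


1/(k(k+2)) = (1/2)·(1/k - 1/(k+2)) (partial fractions)
Telescoping: Σ = (1/2)·(1 + 1/2 - 1/233 - 1/234) = 20329/27261

Sum = 20329/27261


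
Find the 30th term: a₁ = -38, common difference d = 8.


aₙ = a₁ + (n-1)d
= -38 + (30-1)×8
= -38 + 232
= 194

a_30 = 194


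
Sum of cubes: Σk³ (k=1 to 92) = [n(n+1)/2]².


n(n+1)/2 = 92×93/2 = 4278
Σk³ = 4278² = 18301284

Σk³ = 18301284


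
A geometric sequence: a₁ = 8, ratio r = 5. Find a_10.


aₙ = a₁·r^(n-1)
= 8×5^9
= 8×1953125
= 15625000

a_10 = 15625000


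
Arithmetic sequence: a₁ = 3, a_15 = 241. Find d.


d = (aₙ - a₁)/(n-1)
= (241 - 3)/(15-1)
= 238/14 = 17

d = 17


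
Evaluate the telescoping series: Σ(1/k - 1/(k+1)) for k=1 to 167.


Telescoping: adjacent terms cancel.
= 1/1 - 1/168
= 1 - 1/168 = 167/168

Sum = 167/168


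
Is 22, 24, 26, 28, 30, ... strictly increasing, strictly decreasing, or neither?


Differences: 2, 2, 2, 2
All differences > 0 → strictly INCREASING

Monotonically increasing


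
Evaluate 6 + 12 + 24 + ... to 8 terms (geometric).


Sₙ = 6×(2^8 - 1)/(2 - 1)
= 6×(256 - 1)/1
= 6×255/1
= 1530

S_8 = 1530


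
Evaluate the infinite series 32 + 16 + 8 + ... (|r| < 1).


S∞ = a₁/(1-r) = 32/(1 - 1/2)
= 32/(1/2)
= 64

S∞ = 64


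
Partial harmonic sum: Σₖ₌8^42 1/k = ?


Σₖ₌8^42 1/k = 1/8 + 1/9 + 1/10 + ... + 1/42
= 34529574772441493/19914562703599200
≈ 1.7339

Sum = 34529574772441493/19914562703599200 ≈ 1.7339


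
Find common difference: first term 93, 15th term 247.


d = (aₙ - a₁)/(n-1)
= (247 - 93)/(15-1)
= 154/14 = 11

d = 11


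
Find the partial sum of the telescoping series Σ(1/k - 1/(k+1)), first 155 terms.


Telescoping: adjacent terms cancel.
= 1/1 - 1/156
= 1 - 1/156 = 155/156

Sum = 155/156


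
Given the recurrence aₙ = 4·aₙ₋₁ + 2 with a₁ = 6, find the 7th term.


Computing step by step:
a_1 = 6
a_2 = 26
a_3 = 106
a_4 = 426
a_5 = 1706
a_6 = 6826
a_7 = 27306


a_7 = 27306


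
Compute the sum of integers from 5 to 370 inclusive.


Σₖ₌5^370 k = Σₖ₌₁^370 k − Σₖ₌₁^4 k
= 370·371/2 − 4·5/2
= 68635 − 10 = 68625

Σk = 68625


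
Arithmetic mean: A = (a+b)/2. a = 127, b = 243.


AM = (127 + 243)/2 = 370/2 = 185

AM = 185


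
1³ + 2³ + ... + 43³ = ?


n(n+1)/2 = 43×44/2 = 946
Σk³ = 946² = 894916

Σk³ = 894916


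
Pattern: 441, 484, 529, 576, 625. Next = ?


Pattern: perfect squares: n²
Terms: 441, 484, 529, 576, 625
Next term = 676

Next term = 676


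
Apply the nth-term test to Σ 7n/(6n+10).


lim(n→∞) 7n/(6n+10) = 7/6 = 7/6  (divide numerator and denominator by n)
lim aₙ = 7/6 ≠ 0 → series DIVERGES

Diverges (lim aₙ = 7/6 ≠ 0)


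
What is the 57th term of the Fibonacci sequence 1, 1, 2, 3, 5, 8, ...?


Fibonacci sequence: 1, 1, 2, 3, 5, 8, 13, 21, 34, 55, 89, ...
F(57) = 365435296162

F(57) = 365435296162


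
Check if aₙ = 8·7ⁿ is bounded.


aₙ = 8·7ⁿ → as n→∞, aₙ→∞ (since base 7 > 1)
No finite upper bound exists
The sequence is UNBOUNDED

Unbounded (aₙ → ∞ as n → ∞)


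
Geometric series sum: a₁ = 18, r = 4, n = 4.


Sₙ = 18×(4^4 - 1)/(4 - 1)
= 18×(256 - 1)/3
= 18×255/3
= 1530

S_4 = 1530


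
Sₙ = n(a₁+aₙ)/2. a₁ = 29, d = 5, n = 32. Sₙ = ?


aₙ = 29 + (32-1)×5 = 184
Sₙ = n(a₁+aₙ)/2 = 32×(29+184)/2
= 32×213/2 = 3408

S_32 = 3408


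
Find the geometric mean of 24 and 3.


GM = √(24×3) = √72 = 8.4853

GM = 8.4853


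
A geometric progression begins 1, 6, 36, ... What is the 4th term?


aₙ = a₁·r^(n-1)
= 1×6^3
= 1×216
= 216

a_4 = 216


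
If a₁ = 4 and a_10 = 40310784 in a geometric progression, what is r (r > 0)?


r^(n-1) = aₙ/a₁
r^9 = 40310784/4 = 10077696
r = 10077696^(1/9)
= 6

r = 6


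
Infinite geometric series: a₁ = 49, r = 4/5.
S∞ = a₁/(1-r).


S∞ = a₁/(1-r) = 49/(1 - 4/5)
= 49/(1/5)
= 245

S∞ = 245


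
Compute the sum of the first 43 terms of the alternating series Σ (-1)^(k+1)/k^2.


S = 1 - 1/4 + 1/9 - 1/16 + 1/25 - 1/36 + 1/49 - 1/64 ± ...
= 0.8227
(Full series converges to +π²/12 ≈ +0.8225)

S_43 = 0.8227


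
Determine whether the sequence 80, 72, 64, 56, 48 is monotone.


Differences: -8, -8, -8, -8
All differences < 0 → strictly DECREASING

Monotonically decreasing


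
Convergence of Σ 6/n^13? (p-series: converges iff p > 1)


p-series test: Σ c/n^p converges if p > 1, diverges if p ≤ 1 (constant c > 0 doesn't affect convergence).
p = 13
13 > 1 → CONVERGES

Converges (p = 13 > 1)


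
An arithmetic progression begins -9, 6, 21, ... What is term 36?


aₙ = a₁ + (n-1)d
= -9 + (36-1)×15
= -9 + 525
= 516

a_36 = 516


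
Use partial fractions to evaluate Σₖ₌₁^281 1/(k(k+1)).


1/(k(k+1)) = 1/k - 1/(k+1) (partial fractions)
Telescoping: Σ = 1 - 1/282 = 281/282

Sum = 281/282


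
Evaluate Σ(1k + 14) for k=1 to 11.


Σ(1k+14) = 1·Σk + 14·n
= 1·66 + 14·11
= 66 + 154 = 220

Σ = 220


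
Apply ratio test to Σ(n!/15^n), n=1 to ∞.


aₙ = n!/15^n
a_{n+1}/aₙ = (n+1)!/15^(n+1) × 15^n/n!
= (n+1)/15
L = lim(n→∞) (n+1)/15 = ∞
L > 1 → series DIVERGES

Diverges (ratio test: L = ∞ > 1)


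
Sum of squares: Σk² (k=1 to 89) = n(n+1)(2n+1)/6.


n = 89
n(n+1)(2n+1)/6 = 89×90×179/6
= 1433790/6 = 238965

Σk² = 238965


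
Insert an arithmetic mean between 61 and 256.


AM = (61 + 256)/2 = 317/2 = 158.5

AM = 158.5


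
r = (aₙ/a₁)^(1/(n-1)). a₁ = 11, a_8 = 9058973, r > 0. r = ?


r^(n-1) = aₙ/a₁
r^7 = 9058973/11 = 823543
r = 823543^(1/7)
= 7

r = 7


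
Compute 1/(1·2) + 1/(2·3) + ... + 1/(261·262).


1/(k(k+1)) = 1/k - 1/(k+1) (partial fractions)
Telescoping: Σ = 1 - 1/262 = 261/262

Sum = 261/262


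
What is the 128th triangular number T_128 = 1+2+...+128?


n(n+1)/2 = 128×129/2 = 16512/2 = 8256

Σk = 8256


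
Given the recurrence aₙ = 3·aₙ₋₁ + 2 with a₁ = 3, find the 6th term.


Computing step by step:
a_1 = 3
a_2 = 11
a_3 = 35
a_4 = 107
a_5 = 323
a_6 = 971


a_6 = 971


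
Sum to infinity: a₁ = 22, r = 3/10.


S∞ = a₁/(1-r) = 22/(1 - 3/10)
= 22/(7/10)
= 220/7

S∞ = 220/7


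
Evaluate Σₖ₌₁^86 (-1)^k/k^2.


S = -1 + 1/4 - 1/9 + 1/16 - 1/25 + 1/36 - 1/49 + 1/64 ± ...
= -0.8224
(Full series converges to -π²/12 ≈ -0.8225)

S_86 = -0.8224


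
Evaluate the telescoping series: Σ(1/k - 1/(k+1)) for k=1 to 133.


Telescoping: adjacent terms cancel.
= 1/1 - 1/134
= 1 - 1/134 = 133/134

Sum = 133/134


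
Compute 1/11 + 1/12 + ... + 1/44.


Σₖ₌11^44 1/k = 1/11 + 1/12 + 1/13 + ... + 1/44
= 13599602363903961529/9419588158802421600
≈ 1.4438

Sum = 13599602363903961529/9419588158802421600 ≈ 1.4438


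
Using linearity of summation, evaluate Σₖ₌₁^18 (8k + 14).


Σ(8k+14) = 8·Σk + 14·n
= 8·171 + 14·18
= 1368 + 252 = 1620

Σ = 1620


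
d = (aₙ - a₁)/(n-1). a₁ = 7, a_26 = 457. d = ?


d = (aₙ - a₁)/(n-1)
= (457 - 7)/(26-1)
= 450/25 = 18

d = 18


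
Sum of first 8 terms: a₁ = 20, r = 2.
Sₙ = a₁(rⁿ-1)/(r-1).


Sₙ = 20×(2^8 - 1)/(2 - 1)
= 20×(256 - 1)/1
= 20×255/1
= 5100

S_8 = 5100


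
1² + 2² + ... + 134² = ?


n = 134
n(n+1)(2n+1)/6 = 134×135×269/6
= 4866210/6 = 811035

Σk² = 811035


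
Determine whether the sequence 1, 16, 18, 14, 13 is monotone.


Differences: 15, 2, -4, -1
Difference at position 1 is +15 (> 0) but position 3 is -4 (< 0) — sequence both rises and falls
→ NOT monotonic

Not monotonic


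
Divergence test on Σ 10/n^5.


lim(n→∞) 10/n^5 = 0
lim aₙ = 0 → nth-term test is INCONCLUSIVE
(Need other tests; this is actually a convergent p-series with p=5 > 1)

Inconclusive (lim aₙ = 0; need another test)


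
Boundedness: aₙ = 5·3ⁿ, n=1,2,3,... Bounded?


aₙ = 5·3ⁿ → as n→∞, aₙ→∞ (since base 3 > 1)
No finite upper bound exists
The sequence is UNBOUNDED

Unbounded (aₙ → ∞ as n → ∞)


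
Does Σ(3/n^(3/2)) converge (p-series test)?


p-series test: Σ c/n^p converges if p > 1, diverges if p ≤ 1 (constant c > 0 doesn't affect convergence).
p = 3/2
3/2 > 1 → CONVERGES

Converges (p = 3/2 > 1)


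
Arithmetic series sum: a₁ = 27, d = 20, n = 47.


aₙ = 27 + (47-1)×20 = 947
Sₙ = n(a₁+aₙ)/2 = 47×(27+947)/2
= 47×974/2 = 22889

S_47 = 22889


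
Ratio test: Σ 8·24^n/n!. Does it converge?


aₙ = 8·24^n/n!
a_{n+1}/aₙ = 24^(n+1)/(n+1)! × n!/24^n  (constant 8 cancels)
= 24/(n+1)
L = lim(n→∞) 24/(n+1) = 0
L < 1 → series CONVERGES

Converges (ratio test: L = 0 < 1)


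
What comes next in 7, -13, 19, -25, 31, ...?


Pattern: alternating sign, magnitude arithmetic (d=6)
Terms: 7, -13, 19, -25, 31
Next term = -37

Next term = -37


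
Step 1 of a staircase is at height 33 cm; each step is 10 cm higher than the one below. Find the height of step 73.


aₙ = a₁ + (n-1)d
= 33 + (73-1)×10
= 33 + 720
= 753

a_73 = 753


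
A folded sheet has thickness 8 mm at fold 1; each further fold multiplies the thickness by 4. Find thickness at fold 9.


aₙ = a₁·r^(n-1)
= 8×4^8
= 8×65536
= 524288

a_9 = 524288


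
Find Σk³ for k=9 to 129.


Σₖ₌9^129 k³ = [129·130/2]² − [8·9/2]²
= 70308225 − 1296 = 70306929

Σk³ = 70306929


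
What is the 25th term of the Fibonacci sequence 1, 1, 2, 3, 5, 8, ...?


Fibonacci sequence: 1, 1, 2, 3, 5, 8, 13, 21, 34, 55, 89, ...
F(25) = 75025

F(25) = 75025


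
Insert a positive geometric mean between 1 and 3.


GM = √(1×3) = √3 = 1.7321

GM = 1.7321


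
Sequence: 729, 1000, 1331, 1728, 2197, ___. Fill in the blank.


Pattern: perfect cubes: n³
Terms: 729, 1000, 1331, 1728, 2197
Next term = 2744

Next term = 2744


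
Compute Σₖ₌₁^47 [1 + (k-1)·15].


aₙ = 1 + (47-1)×15 = 691
Sₙ = n(a₁+aₙ)/2 = 47×(1+691)/2
= 47×692/2 = 16262

S_47 = 16262


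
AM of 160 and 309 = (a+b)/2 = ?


AM = (160 + 309)/2 = 469/2 = 234.5

AM = 234.5


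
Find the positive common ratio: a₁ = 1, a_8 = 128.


r^(n-1) = aₙ/a₁
r^7 = 128/1 = 128
r = 128^(1/7)
= 2

r = 2


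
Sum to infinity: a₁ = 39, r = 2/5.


S∞ = a₁/(1-r) = 39/(1 - 2/5)
= 39/(3/5)
= 65

S∞ = 65


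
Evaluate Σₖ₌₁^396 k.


n(n+1)/2 = 396×397/2 = 157212/2 = 78606

Σk = 78606


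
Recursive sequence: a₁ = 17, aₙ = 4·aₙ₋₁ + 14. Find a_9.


Computing step by step:
a_1 = 17
a_2 = 82
a_3 = 342
a_4 = 1382
a_5 = 5542
a_6 = 22182
a_7 = 88742
a_8 = 354982
a_9 = 1419942


a_9 = 1419942


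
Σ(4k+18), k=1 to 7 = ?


Σ(4k+18) = 4·Σk + 18·n
= 4·28 + 18·7
= 112 + 126 = 238

Σ = 238


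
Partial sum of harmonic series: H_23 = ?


H_23 = 1/1 + 1/2 + 1/3 + ... + 1/23
= 444316699/118982864
≈ 3.7343

H_23 = 444316699/118982864 ≈ 3.7343


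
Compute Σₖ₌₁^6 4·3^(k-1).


Sₙ = 4×(3^6 - 1)/(3 - 1)
= 4×(729 - 1)/2
= 4×728/2
= 1456

S_6 = 1456


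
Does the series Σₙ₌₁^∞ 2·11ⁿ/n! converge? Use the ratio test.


aₙ = 2·11^n/n!
a_{n+1}/aₙ = 11^(n+1)/(n+1)! × n!/11^n  (constant 2 cancels)
= 11/(n+1)
L = lim(n→∞) 11/(n+1) = 0
L < 1 → series CONVERGES

Converges (ratio test: L = 0 < 1)


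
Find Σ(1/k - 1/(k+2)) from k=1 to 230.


Telescoping with gap 2: two head and two tail terms survive.
= (1 + 1/2) - (1/231 + 1/232)
= 3/2 - 1/231 - 1/232 = 79925/53592

Sum = 79925/53592


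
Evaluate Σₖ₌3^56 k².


Σₖ₌3^56 k² = Σₖ₌₁^56 k² − Σₖ₌₁^2 k²
= 56·57·113/6 − 2·3·5/6
= 60116 − 5 = 60111

Σk² = 60111


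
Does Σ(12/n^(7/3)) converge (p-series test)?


p-series test: Σ c/n^p converges if p > 1, diverges if p ≤ 1 (constant c > 0 doesn't affect convergence).
p = 7/3
7/3 > 1 → CONVERGES

Converges (p = 7/3 > 1)


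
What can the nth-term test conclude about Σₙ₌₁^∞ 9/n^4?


lim(n→∞) 9/n^4 = 0
lim aₙ = 0 → nth-term test is INCONCLUSIVE
(Need other tests; this is actually a convergent p-series with p=4 > 1)

Inconclusive (lim aₙ = 0; need another test)


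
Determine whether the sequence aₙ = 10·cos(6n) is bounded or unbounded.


For all n, -1 ≤ cos(6n) ≤ 1, so -10 ≤ 10·cos(6n) ≤ 10
Lower bound: -10, Upper bound: 10
The sequence IS bounded

Bounded (-10 ≤ aₙ ≤ 10)


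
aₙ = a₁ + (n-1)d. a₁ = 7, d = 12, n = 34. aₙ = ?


aₙ = a₁ + (n-1)d
= 7 + (34-1)×12
= 7 + 396
= 403

a_34 = 403


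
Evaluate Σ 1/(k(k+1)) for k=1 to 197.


1/(k(k+1)) = 1/k - 1/(k+1) (partial fractions)
Telescoping: Σ = 1 - 1/198 = 197/198

Sum = 197/198


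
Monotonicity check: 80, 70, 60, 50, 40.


Differences: -10, -10, -10, -10
All differences < 0 → strictly DECREASING

Monotonically decreasing


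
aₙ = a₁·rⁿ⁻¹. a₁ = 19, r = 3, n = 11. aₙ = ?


aₙ = a₁·r^(n-1)
= 19×3^10
= 19×59049
= 1121931

a_11 = 1121931


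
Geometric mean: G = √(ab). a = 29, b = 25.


GM = √(29×25) = √725 = 26.9258

GM = 26.9258


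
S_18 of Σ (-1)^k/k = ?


S = -1 + 1/2 - 1/3 + 1/4 - 1/5 + 1/6 - 1/7 + 1/8 ± ...
= -0.6661
(Full series converges to -ln(2) ≈ -0.6931)

S_18 = -0.6661


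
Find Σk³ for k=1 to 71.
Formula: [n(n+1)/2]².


n(n+1)/2 = 71×72/2 = 2556
Σk³ = 2556² = 6533136

Σk³ = 6533136
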